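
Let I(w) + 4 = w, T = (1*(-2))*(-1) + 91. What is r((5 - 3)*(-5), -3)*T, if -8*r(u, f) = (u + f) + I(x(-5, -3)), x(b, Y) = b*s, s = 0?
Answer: 1581/8 ≈ 197.63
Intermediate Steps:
x(b, Y) = 0 (x(b, Y) = b*0 = 0)
T = 93 (T = -2*(-1) + 91 = 2 + 91 = 93)
I(w) = -4 + w
r(u, f) = ½ - f/8 - u/8 (r(u, f) = -((u + f) + (-4 + 0))/8 = -((f + u) - 4)/8 = -(-4 + f + u)/8 = ½ - f/8 - u/8)
r((5 - 3)*(-5), -3)*T = (½ - ⅛*(-3) - (5 - 3)*(-5)/8)*93 = (½ + 3/8 - (-5)/4)*93 = (½ + 3/8 - ⅛*(-10))*93 = (½ + 3/8 + 5/4)*93 = (17/8)*93 = 1581/8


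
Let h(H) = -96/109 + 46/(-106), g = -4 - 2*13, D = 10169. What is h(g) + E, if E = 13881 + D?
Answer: 138929255/5777 ≈ 24049.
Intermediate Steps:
g = -30 (g = -4 - 1*26 = -4 - 26 = -30)
E = 24050 (E = 13881 + 10169 = 24050)
h(H) = -7595/5777 (h(H) = -96*1/109 + 46*(-1/106) = -96/109 - 23/53 = -7595/5777)
h(g) + E = -7595/5777 + 24050 = 138929255/5777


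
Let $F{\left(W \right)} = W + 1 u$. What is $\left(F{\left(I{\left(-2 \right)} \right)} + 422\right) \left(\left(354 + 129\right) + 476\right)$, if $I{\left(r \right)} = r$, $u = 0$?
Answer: $402780$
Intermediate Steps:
$F{\left(W \right)} = W$ ($F{\left(W \right)} = W + 1 \cdot 0 = W + 0 = W$)
$\left(F{\left(I{\left(-2 \right)} \right)} + 422\right) \left(\left(354 + 129\right) + 476\right) = \left(-2 + 422\right) \left(\left(354 + 129\right) + 476\right) = 420 \left(483 + 476\right) = 420 \cdot 959 = 402780$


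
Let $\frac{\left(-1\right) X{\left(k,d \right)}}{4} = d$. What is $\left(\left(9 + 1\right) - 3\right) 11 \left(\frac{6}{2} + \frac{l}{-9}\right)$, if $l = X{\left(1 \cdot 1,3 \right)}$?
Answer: $\frac{1001}{3} \approx 333.67$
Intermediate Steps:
$X{\left(k,d \right)} = - 4 d$
$l = -12$ ($l = \left(-4\right) 3 = -12$)
$\left(\left(9 + 1\right) - 3\right) 11 \left(\frac{6}{2} + \frac{l}{-9}\right) = \left(\left(9 + 1\right) - 3\right) 11 \left(\frac{6}{2} - \frac{12}{-9}\right) = \left(10 - 3\right) 11 \left(6 \cdot \frac{1}{2} - - \frac{4}{3}\right) = 7 \cdot 11 \left(3 + \frac{4}{3}\right) = 77 \cdot \frac{13}{3} = \frac{1001}{3}$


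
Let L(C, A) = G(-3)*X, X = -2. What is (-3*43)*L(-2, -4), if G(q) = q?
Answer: -774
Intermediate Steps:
L(C, A) = 6 (L(C, A) = -3*(-2) = 6)
(-3*43)*L(-2, -4) = -3*43*6 = -129*6 = -774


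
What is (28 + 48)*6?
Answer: 456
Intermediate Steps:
(28 + 48)*6 = 76*6 = 456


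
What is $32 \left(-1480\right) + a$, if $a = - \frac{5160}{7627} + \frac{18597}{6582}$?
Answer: $- \frac{792469136947}{16733638} \approx -47358.0$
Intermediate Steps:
$a = \frac{35958733}{16733638}$ ($a = \left(-5160\right) \frac{1}{7627} + 18597 \cdot \frac{1}{6582} = - \frac{5160}{7627} + \frac{6199}{2194} = \frac{35958733}{16733638} \approx 2.1489$)
$32 \left(-1480\right) + a = 32 \left(-1480\right) + \frac{35958733}{16733638} = -47360 + \frac{35958733}{16733638} = - \frac{792469136947}{16733638}$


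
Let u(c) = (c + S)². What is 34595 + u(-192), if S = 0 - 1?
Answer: 71844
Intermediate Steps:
S = -1
u(c) = (-1 + c)² (u(c) = (c - 1)² = (-1 + c)²)
34595 + u(-192) = 34595 + (-1 - 192)² = 34595 + (-193)² = 34595 + 37249 = 71844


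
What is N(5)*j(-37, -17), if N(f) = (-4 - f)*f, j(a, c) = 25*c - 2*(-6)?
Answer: 18585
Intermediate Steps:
j(a, c) = 12 + 25*c (j(a, c) = 25*c + 12 = 12 + 25*c)
N(f) = f*(-4 - f)
N(5)*j(-37, -17) = (-1*5*(4 + 5))*(12 + 25*(-17)) = (-1*5*9)*(12 - 425) = -45*(-413) = 18585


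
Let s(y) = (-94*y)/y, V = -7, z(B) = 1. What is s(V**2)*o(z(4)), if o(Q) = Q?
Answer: -94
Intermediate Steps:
s(y) = -94
s(V**2)*o(z(4)) = -94*1 = -94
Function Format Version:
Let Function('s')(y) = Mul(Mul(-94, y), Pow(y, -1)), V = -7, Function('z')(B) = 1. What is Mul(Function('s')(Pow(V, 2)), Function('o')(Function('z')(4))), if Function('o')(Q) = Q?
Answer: -94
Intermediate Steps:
Function('s')(y) = -94
Mul(Function('s')(Pow(V, 2)), Function('o')(Function('z')(4))) = Mul(-94, 1) = -94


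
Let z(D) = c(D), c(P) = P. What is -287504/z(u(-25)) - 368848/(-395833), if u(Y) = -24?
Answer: 14226552898/1187499 ≈ 11980.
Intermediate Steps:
z(D) = D
-287504/z(u(-25)) - 368848/(-395833) = -287504/(-24) - 368848/(-395833) = -287504*(-1/24) - 368848*(-1/395833) = 35938/3 + 368848/395833 = 14226552898/1187499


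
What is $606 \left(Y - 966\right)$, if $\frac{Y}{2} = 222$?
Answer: $-316332$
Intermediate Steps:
$Y = 444$ ($Y = 2 \cdot 222 = 444$)
$606 \left(Y - 966\right) = 606 \left(444 - 966\right) = 606 \left(-522\right) = -316332$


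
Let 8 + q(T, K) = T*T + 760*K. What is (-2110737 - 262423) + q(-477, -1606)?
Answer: -3366199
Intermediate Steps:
q(T, K) = -8 + T² + 760*K (q(T, K) = -8 + (T*T + 760*K) = -8 + (T² + 760*K) = -8 + T² + 760*K)
(-2110737 - 262423) + q(-477, -1606) = (-2110737 - 262423) + (-8 + (-477)² + 760*(-1606)) = -2373160 + (-8 + 227529 - 1220560) = -2373160 - 993039 = -3366199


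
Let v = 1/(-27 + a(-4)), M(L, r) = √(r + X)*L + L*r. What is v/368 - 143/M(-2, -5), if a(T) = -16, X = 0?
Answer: -565711/47472 - 143*I*√5/60 ≈ -11.917 - 5.3293*I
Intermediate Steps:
M(L, r) = L*r + L*√r (M(L, r) = √(r + 0)*L + L*r = √r*L + L*r = L*√r + L*r = L*r + L*√r)
v = -1/43 (v = 1/(-27 - 16) = 1/(-43) = -1/43 ≈ -0.023256)
v/368 - 143/M(-2, -5) = -1/43/368 - 143*(-1/(2*(-5 + √(-5)))) = -1/43*1/368 - 143*(-1/(2*(-5 + I*√5))) = -1/15824 - 143/(10 - 2*I*√5)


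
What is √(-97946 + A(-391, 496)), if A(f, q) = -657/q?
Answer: I*√1506038063/124 ≈ 312.97*I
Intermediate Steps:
√(-97946 + A(-391, 496)) = √(-97946 - 657/496) = √(-48581873/496) = I*√1506038063/124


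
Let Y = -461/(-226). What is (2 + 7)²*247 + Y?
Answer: 4522043/226 ≈ 20009.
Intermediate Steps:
Y = 461/226 (Y = -461*(-1/226) = 461/226 ≈ 2.0398)
(2 + 7)²*247 + Y = (2 + 7)²*247 + 461/226 = 9²*247 + 461/226 = 81*247 + 461/226 = 20007 + 461/226 = 4522043/226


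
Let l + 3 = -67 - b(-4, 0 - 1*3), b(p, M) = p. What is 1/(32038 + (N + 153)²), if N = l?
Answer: 1/39607 ≈ 2.5248e-5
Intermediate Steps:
l = -66 (l = -3 + (-67 - 1*(-4)) = -3 + (-67 + 4) = -3 - 63 = -66)
N = -66
1/(32038 + (N + 153)²) = 1/(32038 + (-66 + 153)²) = 1/(32038 + 87²) = 1/(32038 + 7569) = 1/39607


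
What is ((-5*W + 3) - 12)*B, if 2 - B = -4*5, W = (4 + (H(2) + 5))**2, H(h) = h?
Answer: -13508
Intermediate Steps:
W = 121 (W = (4 + (2 + 5))**2 = (4 + 7)**2 = 11**2 = 121)
B = 22 (B = 2 - (-4)*5 = 2 - 1*(-20) = 2 + 20 = 22)
((-5*W + 3) - 12)*B = ((-5*121 + 3) - 12)*22 = ((-605 + 3) - 12)*22 = (-602 - 12)*22 = -614*22 = -13508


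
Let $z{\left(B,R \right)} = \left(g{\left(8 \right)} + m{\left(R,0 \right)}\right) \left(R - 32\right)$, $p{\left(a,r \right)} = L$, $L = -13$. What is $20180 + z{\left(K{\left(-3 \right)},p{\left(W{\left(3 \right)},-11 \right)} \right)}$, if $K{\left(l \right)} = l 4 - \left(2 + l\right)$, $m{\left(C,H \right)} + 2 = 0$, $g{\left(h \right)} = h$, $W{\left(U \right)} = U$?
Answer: $19910$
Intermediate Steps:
$m{\left(C,H \right)} = -2$ ($m{\left(C,H \right)} = -2 + 0 = -2$)
$p{\left(a,r \right)} = -13$
$K{\left(l \right)} = -2 + 3 l$ ($K{\left(l \right)} = 4 l - \left(2 + l\right) = -2 + 3 l$)
$z{\left(B,R \right)} = -192 + 6 R$ ($z{\left(B,R \right)} = \left(8 - 2\right) \left(R - 32\right) = 6 \left(-32 + R\right) = -192 + 6 R$)
$20180 + z{\left(K{\left(-3 \right)},p{\left(W{\left(3 \right)},-11 \right)} \right)} = 20180 + \left(-192 + 6 \left(-13\right)\right) = 20180 - 270 = 19910$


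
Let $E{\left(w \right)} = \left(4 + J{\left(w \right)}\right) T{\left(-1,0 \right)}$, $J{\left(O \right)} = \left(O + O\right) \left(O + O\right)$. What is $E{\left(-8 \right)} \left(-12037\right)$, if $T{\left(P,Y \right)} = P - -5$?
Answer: $-12518480$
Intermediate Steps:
$T{\left(P,Y \right)} = 5 + P$ ($T{\left(P,Y \right)} = P + 5 = 5 + P$)
$J{\left(O \right)} = 4 O^{2}$ ($J{\left(O \right)} = 2 O 2 O = 4 O^{2}$)
$E{\left(w \right)} = 16 + 16 w^{2}$ ($E{\left(w \right)} = \left(4 + 4 w^{2}\right) \left(5 - 1\right) = \left(4 + 4 w^{2}\right) 4 = 16 + 16 w^{2}$)
$E{\left(-8 \right)} \left(-12037\right) = \left(16 + 16 \left(-8\right)^{2}\right) \left(-12037\right) = \left(16 + 16 \cdot 64\right) \left(-12037\right) = \left(16 + 1024\right) \left(-12037\right) = 1040 \left(-12037\right) = -12518480$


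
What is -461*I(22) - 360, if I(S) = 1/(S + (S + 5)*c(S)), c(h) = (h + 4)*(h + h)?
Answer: -11128061/30910 ≈ -360.01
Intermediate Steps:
c(h) = 2*h*(4 + h) (c(h) = (4 + h)*(2*h) = 2*h*(4 + h))
I(S) = 1/(S + 2*S*(4 + S)*(5 + S)) (I(S) = 1/(S + (S + 5)*(2*S*(4 + S))) = 1/(S + (5 + S)*(2*S*(4 + S))) = 1/(S + 2*S*(4 + S)*(5 + S)))
-461*I(22) - 360 = -461/(22*(41 + 2*22² + 18*22)) - 360 = -461/(22*(41 + 2*484 + 396)) - 360 = -461/(22*(41 + 968 + 396)) - 360 = -461/(22*1405) - 360 = -461*1/30910 - 360 = -461/30910 - 360 = -11128061/30910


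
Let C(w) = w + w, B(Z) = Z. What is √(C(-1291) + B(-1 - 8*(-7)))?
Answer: 19*I*√7 ≈ 50.269*I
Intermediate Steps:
C(w) = 2*w
√(C(-1291) + B(-1 - 8*(-7))) = √(2*(-1291) + (-1 - 8*(-7))) = √(-2582 + (-1 + 56)) = √(-2582 + 55) = √(-2527) = 19*I*√7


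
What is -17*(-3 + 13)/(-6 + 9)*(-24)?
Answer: 1360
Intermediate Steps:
-17*(-3 + 13)/(-6 + 9)*(-24) = -170/3*(-24) = 1360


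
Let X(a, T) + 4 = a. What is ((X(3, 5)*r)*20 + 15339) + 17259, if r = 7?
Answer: 32458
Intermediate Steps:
X(a, T) = -4 + a
((X(3, 5)*r)*20 + 15339) + 17259 = (((-4 + 3)*7)*20 + 15339) + 17259 = (-1*7*20 + 15339) + 17259 = (-7*20 + 15339) + 17259 = (-140 + 15339) + 17259 = 15199 + 17259 = 32458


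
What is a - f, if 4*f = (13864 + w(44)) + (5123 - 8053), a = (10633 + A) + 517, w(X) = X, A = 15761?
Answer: 48333/2 ≈ 24167.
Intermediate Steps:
a = 26911 (a = (10633 + 15761) + 517 = 26394 + 517 = 26911)
f = 5489/2 (f = ((13864 + 44) + (5123 - 8053))/4 = (13908 - 2930)/4 = (¼)*10978 = 5489/2 ≈ 2744.5)
a - f = 26911 - 1*5489/2 = 26911 - 5489/2 = 48333/2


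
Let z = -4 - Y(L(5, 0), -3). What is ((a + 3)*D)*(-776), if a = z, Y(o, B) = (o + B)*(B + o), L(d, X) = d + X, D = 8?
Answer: 31040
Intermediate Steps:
L(d, X) = X + d
Y(o, B) = (B + o)**2 (Y(o, B) = (B + o)*(B + o) = (B + o)**2)
z = -8 (z = -4 - (-3 + (0 + 5))**2 = -4 - (-3 + 5)**2 = -4 - 1*2**2 = -4 - 1*4 = -4 - 4 = -8)
a = -8
((a + 3)*D)*(-776) = ((-8 + 3)*8)*(-776) = -5*8*(-776) = -40*(-776) = 31040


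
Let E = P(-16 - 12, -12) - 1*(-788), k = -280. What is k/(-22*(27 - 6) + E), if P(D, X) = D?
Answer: -140/149 ≈ -0.93960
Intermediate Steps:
E = 760 (E = (-16 - 12) - 1*(-788) = -28 + 788 = 760)
k/(-22*(27 - 6) + E) = -280/(-22*(27 - 6) + 760) = -280/(-22*21 + 760) = -280/(-462 + 760) = -280/298 = (1/298)*(-280) = -140/149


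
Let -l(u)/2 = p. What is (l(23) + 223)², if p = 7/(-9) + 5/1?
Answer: 3728761/81 ≈ 46034.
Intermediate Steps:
p = 38/9 (p = 7*(-⅑) + 5*1 = -7/9 + 5 = 38/9 ≈ 4.2222)
l(u) = -76/9 (l(u) = -2*38/9 = -76/9)
(l(23) + 223)² = (-76/9 + 223)² = (1931/9)² = 3728761/81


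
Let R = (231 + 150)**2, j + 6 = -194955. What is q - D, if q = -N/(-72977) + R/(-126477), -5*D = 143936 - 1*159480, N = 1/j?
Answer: -239156691843890318/76900550388285 ≈ -3109.9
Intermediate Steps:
j = -194961 (j = -6 - 194955 = -194961)
R = 145161 (R = 381**2 = 145161)
N = -1/194961 (N = 1/(-194961) = -1/194961 ≈ -5.1292e-6)
D = 15544/5 (D = -(143936 - 1*159480)/5 = -(143936 - 159480)/5 = -1/5*(-15544) = 15544/5 ≈ 3108.8)
q = -17652159357982/15380110077657 (q = -1*(-1/194961)/(-72977) + 145161/(-126477) = (1/194961)*(-1/72977) + 145161*(-1/126477) = -1/14227668897 - 16129/14053 = -17652159357982/15380110077657 ≈ -1.1477)
q - D = -17652159357982/15380110077657 - 1*15544/5 = -17652159357982/15380110077657 - 15544/5 = -239156691843890318/76900550388285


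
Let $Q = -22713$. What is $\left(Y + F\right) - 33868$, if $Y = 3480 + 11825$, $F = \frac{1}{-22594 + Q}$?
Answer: $- \frac{841033842}{45307} \approx -18563.0$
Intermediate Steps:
$F = - \frac{1}{45307}$ ($F = \frac{1}{-22594 - 22713} = \frac{1}{-45307} = - \frac{1}{45307} \approx -2.2072 \cdot 10^{-5}$)
$Y = 15305$
$\left(Y + F\right) - 33868 = \left(15305 - \frac{1}{45307}\right) - 33868 = \frac{693423634}{45307} - 33868 = - \frac{841033842}{45307}$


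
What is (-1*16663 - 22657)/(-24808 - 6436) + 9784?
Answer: 76432654/7811 ≈ 9785.3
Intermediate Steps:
(-1*16663 - 22657)/(-24808 - 6436) + 9784 = (-16663 - 22657)/(-31244) + 9784 = -39320*(-1/31244) + 9784 = 9830/7811 + 9784 = 76432654/7811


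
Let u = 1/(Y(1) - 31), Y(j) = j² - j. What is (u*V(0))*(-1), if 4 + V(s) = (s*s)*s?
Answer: -4/31 ≈ -0.12903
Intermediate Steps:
V(s) = -4 + s³ (V(s) = -4 + (s*s)*s = -4 + s²*s = -4 + s³)
u = -1/31 (u = 1/(1*(-1 + 1) - 31) = 1/(1*0 - 31) = 1/(0 - 31) = 1/(-31) = -1/31 ≈ -0.032258)
(u*V(0))*(-1) = -(-4 + 0³)/31*(-1) = -(-4 + 0)/31*(-1) = -1/31*(-4)*(-1) = (4/31)*(-1) = -4/31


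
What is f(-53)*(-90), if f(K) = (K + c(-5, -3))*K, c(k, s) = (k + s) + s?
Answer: -305280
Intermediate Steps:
c(k, s) = k + 2*s
f(K) = K*(-11 + K) (f(K) = (K + (-5 + 2*(-3)))*K = (K + (-5 - 6))*K = (K - 11)*K = (-11 + K)*K = K*(-11 + K))
f(-53)*(-90) = -53*(-11 - 53)*(-90) = -53*(-64)*(-90) = 3392*(-90) = -305280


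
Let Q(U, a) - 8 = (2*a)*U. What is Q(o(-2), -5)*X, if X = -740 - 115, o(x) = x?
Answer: -23940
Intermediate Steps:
X = -855
Q(U, a) = 8 + 2*U*a (Q(U, a) = 8 + (2*a)*U = 8 + 2*U*a)
Q(o(-2), -5)*X = (8 + 2*(-2)*(-5))*(-855) = (8 + 20)*(-855) = 28*(-855) = -23940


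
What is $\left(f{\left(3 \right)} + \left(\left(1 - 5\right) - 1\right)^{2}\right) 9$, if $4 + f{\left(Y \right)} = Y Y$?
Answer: $270$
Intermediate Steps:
$f{\left(Y \right)} = -4 + Y^{2}$ ($f{\left(Y \right)} = -4 + Y Y = -4 + Y^{2}$)
$\left(f{\left(3 \right)} + \left(\left(1 - 5\right) - 1\right)^{2}\right) 9 = \left(\left(-4 + 3^{2}\right) + \left(\left(1 - 5\right) - 1\right)^{2}\right) 9 = \left(\left(-4 + 9\right) + \left(\left(1 - 5\right) - 1\right)^{2}\right) 9 = \left(5 + \left(-4 - 1\right)^{2}\right) 9 = \left(5 + \left(-5\right)^{2}\right) 9 = \left(5 + 25\right) 9 = 30 \cdot 9 = 270$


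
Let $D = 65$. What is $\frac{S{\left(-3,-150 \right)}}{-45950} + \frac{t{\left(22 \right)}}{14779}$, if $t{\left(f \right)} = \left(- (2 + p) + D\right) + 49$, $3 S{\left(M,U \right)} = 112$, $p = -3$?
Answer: $\frac{7098751}{1018642575} \approx 0.0069688$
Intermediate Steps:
$S{\left(M,U \right)} = \frac{112}{3}$ ($S{\left(M,U \right)} = \frac{1}{3} \cdot 112 = \frac{112}{3}$)
$t{\left(f \right)} = 115$ ($t{\left(f \right)} = \left(- (2 - 3) + 65\right) + 49 = \left(\left(-1\right) \left(-1\right) + 65\right) + 49 = \left(1 + 65\right) + 49 = 66 + 49 = 115$)
$\frac{S{\left(-3,-150 \right)}}{-45950} + \frac{t{\left(22 \right)}}{14779} = \frac{112}{3 \left(-45950\right)} + \frac{115}{14779} = \frac{112}{3} \left(- \frac{1}{45950}\right) + 115 \cdot \frac{1}{14779} = - \frac{56}{68925} + \frac{115}{14779} = \frac{7098751}{1018642575}$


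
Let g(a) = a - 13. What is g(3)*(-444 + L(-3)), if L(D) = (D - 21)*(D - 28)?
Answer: -3000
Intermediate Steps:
g(a) = -13 + a
L(D) = (-28 + D)*(-21 + D) (L(D) = (-21 + D)*(-28 + D) = (-28 + D)*(-21 + D))
g(3)*(-444 + L(-3)) = (-13 + 3)*(-444 + (588 + (-3)² - 49*(-3))) = -10*(-444 + (588 + 9 + 147)) = -10*(-444 + 744) = -10*300 = -3000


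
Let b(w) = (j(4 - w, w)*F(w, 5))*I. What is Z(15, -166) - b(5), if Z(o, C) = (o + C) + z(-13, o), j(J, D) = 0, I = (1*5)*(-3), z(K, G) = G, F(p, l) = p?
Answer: -136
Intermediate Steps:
I = -15 (I = 5*(-3) = -15)
b(w) = 0 (b(w) = (0*w)*(-15) = 0*(-15) = 0)
Z(o, C) = C + 2*o (Z(o, C) = (o + C) + o = (C + o) + o = C + 2*o)
Z(15, -166) - b(5) = (-166 + 2*15) - 1*0 = (-166 + 30) + 0 = -136 + 0 = -136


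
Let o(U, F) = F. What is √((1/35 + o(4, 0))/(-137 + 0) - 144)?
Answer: I*√3310856395/4795 ≈ 12.0*I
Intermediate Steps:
√((1/35 + o(4, 0))/(-137 + 0) - 144) = √((1/35 + 0)/(-137 + 0) - 144) = √((1/35 + 0)/(-137) - 144) = √((1/35)*(-1/137) - 144) = √(-1/4795 - 144) = √(-690481/4795) = I*√3310856395/4795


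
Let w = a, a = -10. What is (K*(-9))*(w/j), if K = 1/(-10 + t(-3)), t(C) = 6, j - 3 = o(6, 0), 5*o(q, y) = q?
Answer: -75/14 ≈ -5.3571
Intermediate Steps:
o(q, y) = q/5
w = -10
j = 21/5 (j = 3 + (⅕)*6 = 3 + 6/5 = 21/5 ≈ 4.2000)
K = -¼ (K = 1/(-10 + 6) = 1/(-4) = -¼ ≈ -0.25000)
(K*(-9))*(w/j) = (-¼*(-9))*(-10/21/5) = 9*(-10*5/21)/4 = (9/4)*(-50/21) = -75/14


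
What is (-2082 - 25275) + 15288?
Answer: -12069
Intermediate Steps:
(-2082 - 25275) + 15288 = -27357 + 15288 = -12069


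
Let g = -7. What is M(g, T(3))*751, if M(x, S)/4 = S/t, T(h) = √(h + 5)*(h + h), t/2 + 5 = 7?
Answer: 9012*√2 ≈ 12745.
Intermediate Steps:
t = 4 (t = -10 + 2*7 = -10 + 14 = 4)
T(h) = 2*h*√(5 + h) (T(h) = √(5 + h)*(2*h) = 2*h*√(5 + h))
M(x, S) = S (M(x, S) = 4*(S/4) = S)
M(g, T(3))*751 = (2*3*√(5 + 3))*751 = (2*3*√8)*751 = (2*3*(2*√2))*751 = (12*√2)*751 = 9012*√2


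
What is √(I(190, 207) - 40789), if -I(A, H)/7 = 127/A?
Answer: I*√1472651810/190 ≈ 201.97*I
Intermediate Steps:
I(A, H) = -889/A
√(I(190, 207) - 40789) = √(-889/190 - 40789) = √(-7750799/190) = I*√1472651810/190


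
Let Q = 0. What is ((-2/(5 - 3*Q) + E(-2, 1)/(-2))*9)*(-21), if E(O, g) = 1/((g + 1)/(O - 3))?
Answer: -3213/20 ≈ -160.65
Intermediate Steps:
E(O, g) = (-3 + O)/(1 + g) (E(O, g) = 1/((1 + g)/(-3 + O)) = (-3 + O)/(1 + g))
((-2/(5 - 3*Q) + E(-2, 1)/(-2))*9)*(-21) = ((-2/(5 - 3*0) + ((-3 - 2)/(1 + 1))/(-2))*9)*(-21) = ((-2/(5 + 0) + (-5/2)*(-½))*9)*(-21) = ((-2/5 + ((½)*(-5))*(-½))*9)*(-21) = ((-2*⅕ - 5/2*(-½))*9)*(-21) = ((-⅖ + 5/4)*9)*(-21) = ((17/20)*9)*(-21) = (153/20)*(-21) = -3213/20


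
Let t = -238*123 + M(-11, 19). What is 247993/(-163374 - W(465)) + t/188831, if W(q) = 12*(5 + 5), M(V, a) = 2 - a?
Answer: -51617668937/30872735514 ≈ -1.6719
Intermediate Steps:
W(q) = 120 (W(q) = 12*10 = 120)
t = -29291 (t = -238*123 + (2 - 1*19) = -29274 + (2 - 19) = -29274 - 17 = -29291)
247993/(-163374 - W(465)) + t/188831 = 247993/(-163374 - 1*120) - 29291/188831 = 247993/(-163374 - 120) - 29291*1/188831 = 247993/(-163494) - 29291/188831 = 247993*(-1/163494) - 29291/188831 = -247993/163494 - 29291/188831 = -51617668937/30872735514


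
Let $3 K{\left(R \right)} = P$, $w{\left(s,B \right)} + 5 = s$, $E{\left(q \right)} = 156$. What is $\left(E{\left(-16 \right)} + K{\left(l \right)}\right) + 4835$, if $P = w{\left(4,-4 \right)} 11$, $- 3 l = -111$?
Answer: $\frac{14962}{3} \approx 4987.3$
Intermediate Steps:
$l = 37$ ($l = \left(- \frac{1}{3}\right) \left(-111\right) = 37$)
$w{\left(s,B \right)} = -5 + s$
$P = -11$ ($P = \left(-5 + 4\right) 11 = \left(-1\right) 11 = -11$)
$K{\left(R \right)} = - \frac{11}{3}$ ($K{\left(R \right)} = \frac{1}{3} \left(-11\right) = - \frac{11}{3}$)
$\left(E{\left(-16 \right)} + K{\left(l \right)}\right) + 4835 = \left(156 - \frac{11}{3}\right) + 4835 = \frac{457}{3} + 4835 = \frac{14962}{3}$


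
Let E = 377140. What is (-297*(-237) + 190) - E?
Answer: -306561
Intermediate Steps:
(-297*(-237) + 190) - E = (-297*(-237) + 190) - 1*377140 = (70389 + 190) - 377140 = 70579 - 377140 = -306561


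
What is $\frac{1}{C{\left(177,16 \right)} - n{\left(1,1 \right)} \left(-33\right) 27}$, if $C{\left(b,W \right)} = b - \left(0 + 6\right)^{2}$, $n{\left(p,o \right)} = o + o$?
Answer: $\frac{1}{1923} \approx 0.00052002$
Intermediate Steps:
$n{\left(p,o \right)} = 2 o$
$C{\left(b,W \right)} = -36 + b$ ($C{\left(b,W \right)} = b - 6^{2} = b - 36 = -36 + b$)
$\frac{1}{C{\left(177,16 \right)} - n{\left(1,1 \right)} \left(-33\right) 27} = \frac{1}{\left(-36 + 177\right) - 2 \cdot 1 \left(-33\right) 27} = \frac{1}{141 - 2 \left(-33\right) 27} = \frac{1}{141 - \left(-66\right) 27} = \frac{1}{141 - -1782} = \frac{1}{141 + 1782} = \frac{1}{1923}$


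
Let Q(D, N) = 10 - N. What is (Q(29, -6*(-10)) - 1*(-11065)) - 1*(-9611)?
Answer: 20626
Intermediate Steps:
(Q(29, -6*(-10)) - 1*(-11065)) - 1*(-9611) = ((10 - (-6)*(-10)) - 1*(-11065)) - 1*(-9611) = ((10 - 1*60) + 11065) + 9611 = ((10 - 60) + 11065) + 9611 = (-50 + 11065) + 9611 = 11015 + 9611 = 20626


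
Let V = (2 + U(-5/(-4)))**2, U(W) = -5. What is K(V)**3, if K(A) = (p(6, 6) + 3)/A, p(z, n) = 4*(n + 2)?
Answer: 42875/729 ≈ 58.813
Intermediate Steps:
p(z, n) = 8 + 4*n (p(z, n) = 4*(2 + n) = 8 + 4*n)
V = 9 (V = (2 - 5)**2 = (-3)**2 = 9)
K(A) = 35/A (K(A) = ((8 + 4*6) + 3)/A = ((8 + 24) + 3)/A = (32 + 3)/A = 35/A)
K(V)**3 = (35/9)**3 = 42875/729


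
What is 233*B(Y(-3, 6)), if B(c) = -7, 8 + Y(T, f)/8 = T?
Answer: -1631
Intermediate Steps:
Y(T, f) = -64 + 8*T
233*B(Y(-3, 6)) = 233*(-7) = -1631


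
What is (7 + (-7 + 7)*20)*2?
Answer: 14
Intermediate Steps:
(7 + (-7 + 7)*20)*2 = (7 + 0*20)*2 = (7 + 0)*2 = 7*2 = 14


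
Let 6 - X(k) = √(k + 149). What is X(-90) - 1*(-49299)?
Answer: 49305 - √59 ≈ 49297.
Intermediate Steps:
X(k) = 6 - √(149 + k) (X(k) = 6 - √(k + 149) = 6 - √(149 + k))
X(-90) - 1*(-49299) = (6 - √(149 - 90)) - 1*(-49299) = (6 - √59) + 49299 = 49305 - √59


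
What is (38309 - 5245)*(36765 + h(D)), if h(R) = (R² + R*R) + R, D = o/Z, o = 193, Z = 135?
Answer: 22157597505392/18225 ≈ 1.2158e+9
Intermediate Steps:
D = 193/135 ≈ 1.4296
h(R) = R + 2*R² (h(R) = (R² + R²) + R = 2*R² + R = R + 2*R²)
(38309 - 5245)*(36765 + h(D)) = (38309 - 5245)*(36765 + 193*(1 + 2*(193/135))/135) = 33064*(36765 + 193*(1 + 386/135)/135) = 33064*(36765 + (193/135)*(521/135)) = 33064*(36765 + 100553/18225) = 33064*(670142678/18225) = 22157597505392/18225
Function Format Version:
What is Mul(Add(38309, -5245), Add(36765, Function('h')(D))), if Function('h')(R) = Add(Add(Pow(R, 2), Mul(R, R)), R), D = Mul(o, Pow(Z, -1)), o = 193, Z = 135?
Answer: Rational(22157597505392, 18225) ≈ 1.2158e+9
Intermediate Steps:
D = Rational(193, 135) (D = Mul(193, Pow(135, -1)) = Mul(193, Rational(1, 135)) = Rational(193, 135) ≈ 1.4296)
Function('h')(R) = Add(R, Mul(2, Pow(R, 2))) (Function('h')(R) = Add(Add(Pow(R, 2), Pow(R, 2)), R) = Add(Mul(2, Pow(R, 2)), R) = Add(R, Mul(2, Pow(R, 2))))
Mul(Add(38309, -5245), Add(36765, Function('h')(D))) = Mul(Add(38309, -5245), Add(36765, Mul(Rational(193, 135), Add(1, Mul(2, Rational(193, 135)))))) = Mul(33064, Add(36765, Mul(Rational(193, 135), Add(1, Rational(386, 135))))) = Mul(33064, Add(36765, Mul(Rational(193, 135), Rational(521, 135)))) = Mul(33064, Add(36765, Rational(100553, 18225))) = Mul(33064, Rational(670142678, 18225)) = Rational(22157597505392, 18225)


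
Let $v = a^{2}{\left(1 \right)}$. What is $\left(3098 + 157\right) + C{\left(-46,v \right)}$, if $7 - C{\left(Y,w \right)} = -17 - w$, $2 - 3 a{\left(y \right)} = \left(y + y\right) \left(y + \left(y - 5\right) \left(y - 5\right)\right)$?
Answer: $\frac{30535}{9} \approx 3392.8$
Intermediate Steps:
$a{\left(y \right)} = \frac{2}{3} - \frac{2 y \left(y + \left(-5 + y\right)^{2}\right)}{3}$ ($a{\left(y \right)} = \frac{2}{3} - \frac{\left(y + y\right) \left(y + \left(y - 5\right) \left(y - 5\right)\right)}{3} = \frac{2}{3} - \frac{2 y \left(y + \left(-5 + y\right) \left(-5 + y\right)\right)}{3} = \frac{2}{3} - \frac{2 y \left(y + \left(-5 + y\right)^{2}\right)}{3}$)
$v = \frac{1024}{9}$ ($v = \left(\frac{2}{3} - \frac{2 \cdot 1^{2}}{3} - \frac{2 \left(-5 + 1\right)^{2}}{3}\right)^{2} = \left(\frac{2}{3} - \frac{2}{3} - \frac{2 \left(-4\right)^{2}}{3}\right)^{2} = \left(\frac{2}{3} - \frac{2}{3} - \frac{2}{3} \cdot 16\right)^{2} = \left(\frac{2}{3} - \frac{2}{3} - \frac{32}{3}\right)^{2} = \left(- \frac{32}{3}\right)^{2} = \frac{1024}{9} \approx 113.78$)
$C{\left(Y,w \right)} = 24 + w$ ($C{\left(Y,w \right)} = 7 - \left(-17 - w\right) = 7 + \left(17 + w\right) = 24 + w$)
$\left(3098 + 157\right) + C{\left(-46,v \right)} = \left(3098 + 157\right) + \left(24 + \frac{1024}{9}\right) = 3255 + \frac{1240}{9} = \frac{30535}{9}$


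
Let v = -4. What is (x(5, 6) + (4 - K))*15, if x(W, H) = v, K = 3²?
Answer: -135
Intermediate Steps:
K = 9
x(W, H) = -4
(x(5, 6) + (4 - K))*15 = (-4 + (4 - 1*9))*15 = (-4 + (4 - 9))*15 = (-4 - 5)*15 = -9*15 = -135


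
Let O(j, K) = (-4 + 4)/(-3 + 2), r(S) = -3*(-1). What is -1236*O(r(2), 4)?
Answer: 0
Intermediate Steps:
r(S) = 3
O(j, K) = 0 (O(j, K) = 0/(-1) = 0*(-1) = 0)
-1236*O(r(2), 4) = -1236*0 = 0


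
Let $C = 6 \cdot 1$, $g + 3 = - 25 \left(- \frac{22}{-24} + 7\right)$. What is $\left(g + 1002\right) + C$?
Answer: $\frac{9685}{12} \approx 807.08$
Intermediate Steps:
$g = - \frac{2411}{12}$ ($g = -3 - 25 \left(- \frac{22}{-24} + 7\right) = -3 - 25 \left(\left(-22\right) \left(- \frac{1}{24}\right) + 7\right) = -3 - 25 \left(\frac{11}{12} + 7\right) = -3 - \frac{2375}{12} = - \frac{2411}{12} \approx -200.92$)
$C = 6$
$\left(g + 1002\right) + C = \left(- \frac{2411}{12} + 1002\right) + 6 = \frac{9613}{12} + 6 = \frac{9685}{12}$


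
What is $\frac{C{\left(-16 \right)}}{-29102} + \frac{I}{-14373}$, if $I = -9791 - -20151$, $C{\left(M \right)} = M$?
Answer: $- \frac{150633376}{209141523} \approx -0.72025$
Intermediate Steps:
$I = 10360$ ($I = -9791 + 20151 = 10360$)
$\frac{C{\left(-16 \right)}}{-29102} + \frac{I}{-14373} = - \frac{16}{-29102} + \frac{10360}{-14373} = \left(-16\right) \left(- \frac{1}{29102}\right) + 10360 \left(- \frac{1}{14373}\right) = \frac{8}{14551} - \frac{10360}{14373} = - \frac{150633376}{209141523}$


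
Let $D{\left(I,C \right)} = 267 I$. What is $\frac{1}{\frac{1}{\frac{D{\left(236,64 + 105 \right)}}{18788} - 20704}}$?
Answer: $- \frac{97230935}{4697} \approx -20701.0$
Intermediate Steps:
$\frac{1}{\frac{1}{\frac{D{\left(236,64 + 105 \right)}}{18788} - 20704}} = \frac{1}{\frac{1}{\frac{267 \cdot 236}{18788} - 20704}} = \frac{1}{\frac{1}{63012 \cdot \frac{1}{18788} - 20704}} = \frac{1}{\frac{1}{\frac{15753}{4697} - 20704}} = \frac{1}{\frac{1}{- \frac{97230935}{4697}}} = \frac{1}{- \frac{4697}{97230935}} = - \frac{97230935}{4697}$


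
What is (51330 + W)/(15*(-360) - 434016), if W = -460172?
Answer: 204421/219708 ≈ 0.93042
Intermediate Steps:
(51330 + W)/(15*(-360) - 434016) = (51330 - 460172)/(15*(-360) - 434016) = -408842/(-5400 - 434016) = -408842/(-439416) = -408842*(-1/439416) = 204421/219708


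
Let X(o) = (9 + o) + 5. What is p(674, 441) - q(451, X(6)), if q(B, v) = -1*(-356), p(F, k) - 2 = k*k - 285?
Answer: 193842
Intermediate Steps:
X(o) = 14 + o
p(F, k) = -283 + k² (p(F, k) = 2 + (k*k - 285) = 2 + (k² - 285) = 2 + (-285 + k²) = -283 + k²)
q(B, v) = 356
p(674, 441) - q(451, X(6)) = (-283 + 441²) - 1*356 = (-283 + 194481) - 356 = 194198 - 356 = 193842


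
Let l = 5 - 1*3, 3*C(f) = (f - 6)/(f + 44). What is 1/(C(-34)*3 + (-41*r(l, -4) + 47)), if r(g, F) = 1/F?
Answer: 4/213 ≈ 0.018779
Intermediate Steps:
C(f) = (-6 + f)/(3*(44 + f)) (C(f) = ((f - 6)/(f + 44))/3 = ((-6 + f)/(44 + f))/3 = (-6 + f)/(3*(44 + f)))
l = 2 (l = 5 - 3 = 2)
1/(C(-34)*3 + (-41*r(l, -4) + 47)) = 1/(((-6 - 34)/(3*(44 - 34)))*3 + (-41/(-4) + 47)) = 1/(((⅓)*(-40)/10)*3 + (-41*(-¼) + 47)) = 1/(((⅓)*(⅒)*(-40))*3 + (41/4 + 47)) = 1/(-4/3*3 + 229/4) = 1/(-4 + 229/4) = 1/(213/4) = 4/213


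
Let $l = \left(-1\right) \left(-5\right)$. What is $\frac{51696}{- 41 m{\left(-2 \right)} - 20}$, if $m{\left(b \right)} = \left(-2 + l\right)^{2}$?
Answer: $- \frac{51696}{389} \approx -132.89$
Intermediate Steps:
$l = 5$
$m{\left(b \right)} = 9$ ($m{\left(b \right)} = \left(-2 + 5\right)^{2} = 3^{2} = 9$)
$\frac{51696}{- 41 m{\left(-2 \right)} - 20} = \frac{51696}{\left(-41\right) 9 - 20} = \frac{51696}{-369 - 20} = \frac{51696}{-389} = 51696 \left(- \frac{1}{389}\right) = - \frac{51696}{389}$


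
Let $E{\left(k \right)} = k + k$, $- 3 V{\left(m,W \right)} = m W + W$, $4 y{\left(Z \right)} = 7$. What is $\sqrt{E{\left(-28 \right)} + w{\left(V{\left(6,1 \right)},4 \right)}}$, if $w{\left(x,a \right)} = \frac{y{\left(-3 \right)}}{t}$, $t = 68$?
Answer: $\frac{5 i \sqrt{10353}}{68} \approx 7.4816 i$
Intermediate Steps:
$y{\left(Z \right)} = \frac{7}{4}$ ($y{\left(Z \right)} = \frac{1}{4} \cdot 7 = \frac{7}{4}$)
$V{\left(m,W \right)} = - \frac{W}{3} - \frac{W m}{3}$ ($V{\left(m,W \right)} = - \frac{m W + W}{3} = - \frac{W m + W}{3} = - \frac{W + W m}{3} = - \frac{W}{3} - \frac{W m}{3}$)
$w{\left(x,a \right)} = \frac{7}{272}$ ($w{\left(x,a \right)} = \frac{7}{4 \cdot 68} = \frac{7}{4} \cdot \frac{1}{68} = \frac{7}{272}$)
$E{\left(k \right)} = 2 k$
$\sqrt{E{\left(-28 \right)} + w{\left(V{\left(6,1 \right)},4 \right)}} = \sqrt{2 \left(-28\right) + \frac{7}{272}} = \sqrt{-56 + \frac{7}{272}} = \sqrt{- \frac{15225}{272}} = \frac{5 i \sqrt{10353}}{68}$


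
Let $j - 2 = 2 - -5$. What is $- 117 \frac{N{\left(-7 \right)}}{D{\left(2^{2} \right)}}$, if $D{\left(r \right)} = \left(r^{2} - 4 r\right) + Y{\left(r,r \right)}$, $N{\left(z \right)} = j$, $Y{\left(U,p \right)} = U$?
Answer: $- \frac{1053}{4} \approx -263.25$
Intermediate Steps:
$j = 9$ ($j = 2 + \left(2 - -5\right) = 2 + \left(2 + 5\right) = 2 + 7 = 9$)
$N{\left(z \right)} = 9$
$D{\left(r \right)} = r^{2} - 3 r$ ($D{\left(r \right)} = \left(r^{2} - 4 r\right) + r = r^{2} - 3 r$)
$- 117 \frac{N{\left(-7 \right)}}{D{\left(2^{2} \right)}} = - 117 \frac{9}{2^{2} \left(-3 + 2^{2}\right)} = - 117 \frac{9}{4 \left(-3 + 4\right)} = - 117 \frac{9}{4 \cdot 1} = - 117 \cdot \frac{9}{4} = - 117 \cdot 9 \cdot \frac{1}{4} = \left(-117\right) \frac{9}{4} = - \frac{1053}{4}$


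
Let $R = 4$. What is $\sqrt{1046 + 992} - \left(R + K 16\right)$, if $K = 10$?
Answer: $-164 + \sqrt{2038} \approx -118.86$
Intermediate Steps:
$\sqrt{1046 + 992} - \left(R + K 16\right) = \sqrt{1046 + 992} - \left(4 + 10 \cdot 16\right) = \sqrt{2038} - \left(4 + 160\right) = \sqrt{2038} - 164 = -164 + \sqrt{2038}$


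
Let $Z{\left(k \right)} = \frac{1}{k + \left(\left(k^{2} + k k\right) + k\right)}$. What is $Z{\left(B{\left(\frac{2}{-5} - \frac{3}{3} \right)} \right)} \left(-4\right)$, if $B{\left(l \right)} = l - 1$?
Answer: $- \frac{25}{42} \approx -0.59524$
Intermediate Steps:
$B{\left(l \right)} = -1 + l$
$Z{\left(k \right)} = \frac{1}{2 k + 2 k^{2}}$ ($Z{\left(k \right)} = \frac{1}{k + \left(\left(k^{2} + k^{2}\right) + k\right)} = \frac{1}{k + \left(2 k^{2} + k\right)} = \frac{1}{k + \left(k + 2 k^{2}\right)} = \frac{1}{2 k + 2 k^{2}}$)
$Z{\left(B{\left(\frac{2}{-5} - \frac{3}{3} \right)} \right)} \left(-4\right) = \frac{1}{2 \left(-1 + \left(\frac{2}{-5} - \frac{3}{3}\right)\right) \left(1 + \left(-1 + \left(\frac{2}{-5} - \frac{3}{3}\right)\right)\right)} \left(-4\right) = \frac{1}{2 \left(-1 + \left(2 \left(- \frac{1}{5}\right) - 1\right)\right) \left(1 + \left(-1 + \left(2 \left(- \frac{1}{5}\right) - 1\right)\right)\right)} \left(-4\right) = \frac{1}{2 \left(-1 - \frac{7}{5}\right) \left(1 - \frac{12}{5}\right)} \left(-4\right) = \frac{1}{2 \left(- \frac{12}{5}\right) \left(1 - \frac{12}{5}\right)} \left(-4\right) = \frac{1}{2} \left(- \frac{5}{12}\right) \frac{1}{- \frac{7}{5}} \left(-4\right) = \frac{1}{2} \left(- \frac{5}{12}\right) \left(- \frac{5}{7}\right) \left(-4\right) = \frac{25}{168} \left(-4\right) = - \frac{25}{42}$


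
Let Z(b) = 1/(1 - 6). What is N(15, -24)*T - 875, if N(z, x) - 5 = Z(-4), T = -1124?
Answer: -31351/5 ≈ -6270.2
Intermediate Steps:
Z(b) = -1/5 (Z(b) = 1/(-5) = -1/5)
N(z, x) = 24/5 (N(z, x) = 5 - 1/5 = 24/5)
N(15, -24)*T - 875 = (24/5)*(-1124) - 875 = -26976/5 - 875 = -31351/5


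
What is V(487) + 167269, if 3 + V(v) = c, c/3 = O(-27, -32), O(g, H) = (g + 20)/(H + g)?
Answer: 9868715/59 ≈ 1.6727e+5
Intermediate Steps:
O(g, H) = (20 + g)/(H + g)
c = 21/59 (c = 3*((20 - 27)/(-32 - 27)) = 3*(-7/(-59)) = 3*(-1/59*(-7)) = 3*(7/59) = 21/59 ≈ 0.35593)
V(v) = -156/59 (V(v) = -3 + 21/59 = -156/59)
V(487) + 167269 = -156/59 + 167269 = 9868715/59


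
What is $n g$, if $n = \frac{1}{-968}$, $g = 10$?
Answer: $- \frac{5}{484} \approx -0.010331$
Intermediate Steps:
$n = - \frac{1}{968} \approx -0.0010331$
$n g = \left(- \frac{1}{968}\right) 10 = - \frac{5}{484}$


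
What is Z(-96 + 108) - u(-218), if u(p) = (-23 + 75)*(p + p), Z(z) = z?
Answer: 22684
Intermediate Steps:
u(p) = 104*p (u(p) = 52*(2*p) = 104*p)
Z(-96 + 108) - u(-218) = (-96 + 108) - 104*(-218) = 12 - 1*(-22672) = 12 + 22672 = 22684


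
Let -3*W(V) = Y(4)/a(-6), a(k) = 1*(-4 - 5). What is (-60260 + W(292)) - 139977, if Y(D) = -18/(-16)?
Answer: -4805687/24 ≈ -2.0024e+5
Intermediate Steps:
a(k) = -9 (a(k) = 1*(-9) = -9)
Y(D) = 9/8 (Y(D) = -18*(-1/16) = 9/8)
W(V) = 1/24 (W(V) = -3/(8*(-9)) = -3*(-1)/(8*9) = -1/3*(-1/8) = 1/24)
(-60260 + W(292)) - 139977 = (-60260 + 1/24) - 139977 = -1446239/24 - 139977 = -4805687/24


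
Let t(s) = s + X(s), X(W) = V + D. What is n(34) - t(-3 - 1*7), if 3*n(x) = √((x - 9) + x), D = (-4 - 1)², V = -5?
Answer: -10 + √59/3 ≈ -7.4396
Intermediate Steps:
D = 25 (D = (-5)² = 25)
X(W) = 20 (X(W) = -5 + 25 = 20)
n(x) = √(-9 + 2*x)/3 (n(x) = √((x - 9) + x)/3 = √((-9 + x) + x)/3 = √(-9 + 2*x)/3)
t(s) = 20 + s (t(s) = s + 20 = 20 + s)
n(34) - t(-3 - 1*7) = √(-9 + 2*34)/3 - (20 + (-3 - 1*7)) = √(-9 + 68)/3 - (20 + (-3 - 7)) = √59/3 - (20 - 10) = √59/3 - 1*10 = √59/3 - 10 = -10 + √59/3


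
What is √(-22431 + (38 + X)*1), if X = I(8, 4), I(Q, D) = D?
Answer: I*√22389 ≈ 149.63*I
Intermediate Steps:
X = 4
√(-22431 + (38 + X)*1) = √(-22431 + (38 + 4)*1) = √(-22431 + 42*1) = √(-22431 + 42) = √(-22389) = I*√22389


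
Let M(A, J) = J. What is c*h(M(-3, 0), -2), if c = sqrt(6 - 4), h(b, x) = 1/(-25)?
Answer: -sqrt(2)/25 ≈ -0.056569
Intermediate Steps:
h(b, x) = -1/25
c = sqrt(2) ≈ 1.4142
c*h(M(-3, 0), -2) = sqrt(2)*(-1/25) = -sqrt(2)/25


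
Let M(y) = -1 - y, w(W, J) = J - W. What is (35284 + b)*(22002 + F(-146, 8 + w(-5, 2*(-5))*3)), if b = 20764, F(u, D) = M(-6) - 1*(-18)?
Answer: 1234457200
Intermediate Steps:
F(u, D) = 23 (F(u, D) = (-1 - 1*(-6)) - 1*(-18) = (-1 + 6) + 18 = 5 + 18 = 23)
(35284 + b)*(22002 + F(-146, 8 + w(-5, 2*(-5))*3)) = (35284 + 20764)*(22002 + 23) = 56048*22025 = 1234457200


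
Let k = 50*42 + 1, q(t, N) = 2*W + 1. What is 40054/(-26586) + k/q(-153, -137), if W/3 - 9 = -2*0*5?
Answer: 348404/9495 ≈ 36.693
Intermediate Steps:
W = 27 (W = 27 + 3*(-2*0*5) = 27 + 3*(0*5) = 27 + 3*0 = 27 + 0 = 27)
q(t, N) = 55 (q(t, N) = 2*27 + 1 = 54 + 1 = 55)
k = 2101 (k = 2100 + 1 = 2101)
40054/(-26586) + k/q(-153, -137) = 40054/(-26586) + 2101/55 = 40054*(-1/26586) + 2101*(1/55) = -2861/1899 + 191/5 = 348404/9495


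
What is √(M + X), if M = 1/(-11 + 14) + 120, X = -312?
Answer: 5*I*√69/3 ≈ 13.844*I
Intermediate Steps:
M = 361/3 (M = 1/3 + 120 = ⅓ + 120 = 361/3 ≈ 120.33)
√(M + X) = √(361/3 - 312) = √(-575/3) = 5*I*√69/3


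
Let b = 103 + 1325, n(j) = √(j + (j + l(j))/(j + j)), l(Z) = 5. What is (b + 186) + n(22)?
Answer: 1614 + √10945/22 ≈ 1618.8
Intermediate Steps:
n(j) = √(j + (5 + j)/(2*j)) (n(j) = √(j + (j + 5)/(j + j)) = √(j + (5 + j)/((2*j))) = √(j + (5 + j)*(1/(2*j))) = √(j + (5 + j)/(2*j)))
b = 1428
(b + 186) + n(22) = (1428 + 186) + √(2 + 4*22 + 10/22)/2 = 1614 + √(2 + 88 + 10*(1/22))/2 = 1614 + √(2 + 88 + 5/11)/2 = 1614 + √(995/11)/2 = 1614 + (√10945/11)/2 = 1614 + √10945/22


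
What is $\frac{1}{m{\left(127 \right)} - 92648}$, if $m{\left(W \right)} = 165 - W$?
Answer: $- \frac{1}{92610} \approx -1.0798 \cdot 10^{-5}$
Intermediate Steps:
$\frac{1}{m{\left(127 \right)} - 92648} = \frac{1}{\left(165 - 127\right) - 92648} = \frac{1}{38 - 92648} = \frac{1}{-92610} = - \frac{1}{92610}$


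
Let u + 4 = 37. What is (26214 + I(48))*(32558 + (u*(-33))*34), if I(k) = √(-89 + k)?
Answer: -117124152 - 4468*I*√41 ≈ -1.1712e+8 - 28609.0*I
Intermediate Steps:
u = 33 (u = -4 + 37 = 33)
(26214 + I(48))*(32558 + (u*(-33))*34) = (26214 + √(-89 + 48))*(32558 + (33*(-33))*34) = (26214 + √(-41))*(32558 - 1089*34) = (26214 + I*√41)*(32558 - 37026) = (26214 + I*√41)*(-4468) = -117124152 - 4468*I*√41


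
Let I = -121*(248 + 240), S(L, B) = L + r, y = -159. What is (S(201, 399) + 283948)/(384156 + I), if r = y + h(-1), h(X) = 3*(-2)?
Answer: 70996/81277 ≈ 0.87351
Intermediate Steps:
h(X) = -6
r = -165 (r = -159 - 6 = -165)
S(L, B) = -165 + L (S(L, B) = L - 165 = -165 + L)
I = -59048 (I = -121*488 = -59048)
(S(201, 399) + 283948)/(384156 + I) = ((-165 + 201) + 283948)/(384156 - 59048) = (36 + 283948)/325108 = 283984*(1/325108) = 70996/81277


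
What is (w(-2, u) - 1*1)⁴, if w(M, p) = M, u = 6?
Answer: 81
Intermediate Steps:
(w(-2, u) - 1*1)⁴ = (-2 - 1*1)⁴ = (-2 - 1)⁴ = (-3)⁴ = 81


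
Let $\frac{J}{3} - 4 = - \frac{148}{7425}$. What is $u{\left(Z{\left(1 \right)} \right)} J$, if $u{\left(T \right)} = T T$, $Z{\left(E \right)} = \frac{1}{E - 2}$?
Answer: $\frac{29552}{2475} \approx 11.94$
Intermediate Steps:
$Z{\left(E \right)} = \frac{1}{-2 + E}$
$J = \frac{29552}{2475}$ ($J = 12 + 3 \left(- \frac{148}{7425}\right) = 12 - \frac{148}{2475} = \frac{29552}{2475} \approx 11.94$)
$u{\left(T \right)} = T^{2}$
$u{\left(Z{\left(1 \right)} \right)} J = \left(\frac{1}{-2 + 1}\right)^{2} \cdot \frac{29552}{2475} = \left(\frac{1}{-1}\right)^{2} \cdot \frac{29552}{2475} = \left(-1\right)^{2} \cdot \frac{29552}{2475} = 1 \cdot \frac{29552}{2475} = \frac{29552}{2475}$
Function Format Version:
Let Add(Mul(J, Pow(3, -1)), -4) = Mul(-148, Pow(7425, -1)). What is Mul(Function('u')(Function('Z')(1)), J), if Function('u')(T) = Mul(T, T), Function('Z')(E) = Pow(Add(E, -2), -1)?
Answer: Rational(29552, 2475) ≈ 11.940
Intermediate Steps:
Function('Z')(E) = Pow(Add(-2, E), -1)
J = Rational(29552, 2475) (J = Add(12, Mul(3, Mul(-148, Pow(7425, -1)))) = Add(12, Mul(3, Mul(-148, Rational(1, 7425)))) = Add(12, Mul(3, Rational(-148, 7425))) = Add(12, Rational(-148, 2475)) = Rational(29552, 2475) ≈ 11.940)
Function('u')(T) = Pow(T, 2)
Mul(Function('u')(Function('Z')(1)), J) = Mul(Pow(Pow(Add(-2, 1), -1), 2), Rational(29552, 2475)) = Mul(Pow(Pow(-1, -1), 2), Rational(29552, 2475)) = Mul(Pow(-1, 2), Rational(29552, 2475)) = Mul(1, Rational(29552, 2475)) = Rational(29552, 2475)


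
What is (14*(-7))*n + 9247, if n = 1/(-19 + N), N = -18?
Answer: 342237/37 ≈ 9249.7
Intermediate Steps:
n = -1/37 (n = 1/(-19 - 18) = 1/(-37) = -1/37 ≈ -0.027027)
(14*(-7))*n + 9247 = (14*(-7))*(-1/37) + 9247 = -98*(-1/37) + 9247 = 98/37 + 9247 = 342237/37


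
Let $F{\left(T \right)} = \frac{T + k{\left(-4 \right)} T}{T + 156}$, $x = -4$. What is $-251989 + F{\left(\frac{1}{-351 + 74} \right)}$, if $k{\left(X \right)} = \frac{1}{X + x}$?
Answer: $- \frac{12444224777}{49384} \approx -2.5199 \cdot 10^{5}$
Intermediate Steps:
$k{\left(X \right)} = \frac{1}{-4 + X}$ ($k{\left(X \right)} = \frac{1}{X - 4} = \frac{1}{-4 + X}$)
$F{\left(T \right)} = \frac{7 T}{8 \left(156 + T\right)}$ ($F{\left(T \right)} = \frac{T + \frac{T}{-4 - 4}}{T + 156} = \frac{T + \frac{T}{-8}}{156 + T} = \frac{T - \frac{T}{8}}{156 + T} = \frac{\frac{7}{8} T}{156 + T} = \frac{7 T}{8 \left(156 + T\right)}$)
$-251989 + F{\left(\frac{1}{-351 + 74} \right)} = -251989 + \frac{7}{8 \left(-351 + 74\right) \left(156 + \frac{1}{-351 + 74}\right)} = -251989 + \frac{7}{8 \left(-277\right) \left(156 + \frac{1}{-277}\right)} = -251989 + \frac{7}{8} \left(- \frac{1}{277}\right) \frac{1}{156 - \frac{1}{277}} = -251989 + \frac{7}{8} \left(- \frac{1}{277}\right) \frac{1}{\frac{43211}{277}} = -251989 + \frac{7}{8} \left(- \frac{1}{277}\right) \frac{277}{43211} = -251989 - \frac{1}{49384} = - \frac{12444224777}{49384}$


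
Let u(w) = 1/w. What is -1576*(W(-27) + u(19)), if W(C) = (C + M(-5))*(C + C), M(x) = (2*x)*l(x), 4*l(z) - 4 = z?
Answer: -39617488/19 ≈ -2.0851e+6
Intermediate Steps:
l(z) = 1 + z/4
M(x) = 2*x*(1 + x/4) (M(x) = (2*x)*(1 + x/4) = 2*x*(1 + x/4))
W(C) = 2*C*(5/2 + C) (W(C) = (C + (1/2)*(-5)*(4 - 5))*(C + C) = (C + (1/2)*(-5)*(-1))*(2*C) = (C + 5/2)*(2*C) = (5/2 + C)*(2*C) = 2*C*(5/2 + C))
-1576*(W(-27) + u(19)) = -1576*(-27*(5 + 2*(-27)) + 1/19) = -1576*(-27*(5 - 54) + 1/19) = -1576*(-27*(-49) + 1/19) = -1576*(1323 + 1/19) = -1576*25138/19 = -39617488/19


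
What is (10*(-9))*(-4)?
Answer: 360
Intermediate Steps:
(10*(-9))*(-4) = -90*(-4) = 360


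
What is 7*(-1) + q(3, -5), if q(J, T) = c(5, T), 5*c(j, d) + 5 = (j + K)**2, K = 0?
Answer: -3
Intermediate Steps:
c(j, d) = -1 + j**2/5 (c(j, d) = -1 + (j + 0)**2/5 = -1 + j**2/5)
q(J, T) = 4 (q(J, T) = -1 + (1/5)*5**2 = -1 + (1/5)*25 = -1 + 5 = 4)
7*(-1) + q(3, -5) = 7*(-1) + 4 = -7 + 4 = -3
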